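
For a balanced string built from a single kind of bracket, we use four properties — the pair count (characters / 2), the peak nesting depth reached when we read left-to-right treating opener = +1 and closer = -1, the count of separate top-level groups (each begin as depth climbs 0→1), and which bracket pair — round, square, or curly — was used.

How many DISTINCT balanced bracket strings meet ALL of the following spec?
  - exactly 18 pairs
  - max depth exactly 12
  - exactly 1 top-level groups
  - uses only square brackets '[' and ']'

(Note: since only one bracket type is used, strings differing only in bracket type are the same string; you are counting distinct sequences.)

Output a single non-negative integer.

Spec: pairs=18 depth=12 groups=1
Count(depth <= 12) = 129453302
Count(depth <= 11) = 128810022
Count(depth == 12) = 129453302 - 128810022 = 643280

Answer: 643280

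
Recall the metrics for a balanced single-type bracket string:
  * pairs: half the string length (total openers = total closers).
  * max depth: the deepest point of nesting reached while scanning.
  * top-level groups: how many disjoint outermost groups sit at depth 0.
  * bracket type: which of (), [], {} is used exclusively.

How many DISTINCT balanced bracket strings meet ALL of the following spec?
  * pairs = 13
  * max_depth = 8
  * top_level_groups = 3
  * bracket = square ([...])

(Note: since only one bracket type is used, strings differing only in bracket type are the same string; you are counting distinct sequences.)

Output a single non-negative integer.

Answer: 2736

Derivation:
Spec: pairs=13 depth=8 groups=3
Count(depth <= 8) = 148662
Count(depth <= 7) = 145926
Count(depth == 8) = 148662 - 145926 = 2736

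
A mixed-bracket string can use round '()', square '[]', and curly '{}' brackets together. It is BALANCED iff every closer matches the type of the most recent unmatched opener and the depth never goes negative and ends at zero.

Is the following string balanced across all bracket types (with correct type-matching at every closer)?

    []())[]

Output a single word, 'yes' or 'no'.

pos 0: push '['; stack = [
pos 1: ']' matches '['; pop; stack = (empty)
pos 2: push '('; stack = (
pos 3: ')' matches '('; pop; stack = (empty)
pos 4: saw closer ')' but stack is empty → INVALID
Verdict: unmatched closer ')' at position 4 → no

Answer: no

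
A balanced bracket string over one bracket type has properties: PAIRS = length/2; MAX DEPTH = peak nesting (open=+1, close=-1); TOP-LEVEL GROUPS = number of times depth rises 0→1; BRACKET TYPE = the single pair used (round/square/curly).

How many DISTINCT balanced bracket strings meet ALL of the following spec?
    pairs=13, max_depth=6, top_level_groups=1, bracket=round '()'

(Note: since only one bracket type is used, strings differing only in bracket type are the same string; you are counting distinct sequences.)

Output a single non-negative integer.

Answer: 59224

Derivation:
Spec: pairs=13 depth=6 groups=1
Count(depth <= 6) = 147798
Count(depth <= 5) = 88574
Count(depth == 6) = 147798 - 88574 = 59224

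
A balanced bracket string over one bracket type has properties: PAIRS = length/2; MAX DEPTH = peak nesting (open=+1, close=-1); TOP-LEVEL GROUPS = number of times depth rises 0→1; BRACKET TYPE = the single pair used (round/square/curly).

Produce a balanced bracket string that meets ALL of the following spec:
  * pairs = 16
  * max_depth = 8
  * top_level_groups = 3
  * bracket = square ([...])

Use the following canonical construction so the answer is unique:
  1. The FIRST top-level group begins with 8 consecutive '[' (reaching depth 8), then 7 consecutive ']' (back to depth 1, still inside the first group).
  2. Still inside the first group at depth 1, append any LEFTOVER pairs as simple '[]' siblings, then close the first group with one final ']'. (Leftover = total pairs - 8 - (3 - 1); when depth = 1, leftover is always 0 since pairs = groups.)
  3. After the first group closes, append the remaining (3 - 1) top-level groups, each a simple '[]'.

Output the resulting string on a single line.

Answer: [[[[[[[[]]]]]]][][][][][][]][][]

Derivation:
Spec: pairs=16 depth=8 groups=3
Leftover pairs = 16 - 8 - (3-1) = 6
First group: deep chain of depth 8 + 6 sibling pairs
Remaining 2 groups: simple '[]' each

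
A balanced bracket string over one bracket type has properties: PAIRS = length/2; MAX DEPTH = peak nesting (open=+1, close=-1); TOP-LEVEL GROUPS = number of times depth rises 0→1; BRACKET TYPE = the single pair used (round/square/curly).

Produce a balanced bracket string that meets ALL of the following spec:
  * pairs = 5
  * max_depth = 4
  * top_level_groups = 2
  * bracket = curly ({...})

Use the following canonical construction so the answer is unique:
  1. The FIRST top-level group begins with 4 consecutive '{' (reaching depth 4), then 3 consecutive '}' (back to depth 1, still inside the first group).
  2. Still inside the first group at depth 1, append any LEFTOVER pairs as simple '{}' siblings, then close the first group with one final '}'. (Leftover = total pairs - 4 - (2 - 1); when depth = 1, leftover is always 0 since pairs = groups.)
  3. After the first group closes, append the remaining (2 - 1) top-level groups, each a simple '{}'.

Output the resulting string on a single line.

Spec: pairs=5 depth=4 groups=2
Leftover pairs = 5 - 4 - (2-1) = 0
First group: deep chain of depth 4 + 0 sibling pairs
Remaining 1 groups: simple '{}' each

Answer: {{{{}}}}{}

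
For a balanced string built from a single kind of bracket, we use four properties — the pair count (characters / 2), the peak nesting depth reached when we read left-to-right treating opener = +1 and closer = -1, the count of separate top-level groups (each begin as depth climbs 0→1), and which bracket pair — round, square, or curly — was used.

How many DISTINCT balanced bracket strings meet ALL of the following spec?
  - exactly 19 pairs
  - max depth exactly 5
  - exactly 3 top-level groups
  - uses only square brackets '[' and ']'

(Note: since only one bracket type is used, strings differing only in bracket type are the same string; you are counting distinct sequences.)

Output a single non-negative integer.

Answer: 85920621

Derivation:
Spec: pairs=19 depth=5 groups=3
Count(depth <= 5) = 120471054
Count(depth <= 4) = 34550433
Count(depth == 5) = 120471054 - 34550433 = 85920621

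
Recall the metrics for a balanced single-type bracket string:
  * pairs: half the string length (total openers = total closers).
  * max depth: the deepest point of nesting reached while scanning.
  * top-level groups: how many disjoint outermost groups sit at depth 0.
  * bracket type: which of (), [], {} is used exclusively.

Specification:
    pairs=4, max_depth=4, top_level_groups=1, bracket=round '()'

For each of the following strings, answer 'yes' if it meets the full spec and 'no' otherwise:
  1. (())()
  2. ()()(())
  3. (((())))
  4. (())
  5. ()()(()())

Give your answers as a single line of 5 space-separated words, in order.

Answer: no no yes no no

Derivation:
String 1 '(())()': depth seq [1 2 1 0 1 0]
  -> pairs=3 depth=2 groups=2 -> no
String 2 '()()(())': depth seq [1 0 1 0 1 2 1 0]
  -> pairs=4 depth=2 groups=3 -> no
String 3 '(((())))': depth seq [1 2 3 4 3 2 1 0]
  -> pairs=4 depth=4 groups=1 -> yes
String 4 '(())': depth seq [1 2 1 0]
  -> pairs=2 depth=2 groups=1 -> no
String 5 '()()(()())': depth seq [1 0 1 0 1 2 1 2 1 0]
  -> pairs=5 depth=2 groups=3 -> no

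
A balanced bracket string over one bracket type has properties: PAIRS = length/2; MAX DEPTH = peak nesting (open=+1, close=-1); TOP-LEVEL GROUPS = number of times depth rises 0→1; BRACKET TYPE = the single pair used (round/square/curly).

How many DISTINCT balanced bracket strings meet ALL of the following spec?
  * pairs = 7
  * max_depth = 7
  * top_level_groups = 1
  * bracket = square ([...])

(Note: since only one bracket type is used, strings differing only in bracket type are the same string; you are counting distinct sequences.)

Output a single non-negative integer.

Spec: pairs=7 depth=7 groups=1
Count(depth <= 7) = 132
Count(depth <= 6) = 131
Count(depth == 7) = 132 - 131 = 1

Answer: 1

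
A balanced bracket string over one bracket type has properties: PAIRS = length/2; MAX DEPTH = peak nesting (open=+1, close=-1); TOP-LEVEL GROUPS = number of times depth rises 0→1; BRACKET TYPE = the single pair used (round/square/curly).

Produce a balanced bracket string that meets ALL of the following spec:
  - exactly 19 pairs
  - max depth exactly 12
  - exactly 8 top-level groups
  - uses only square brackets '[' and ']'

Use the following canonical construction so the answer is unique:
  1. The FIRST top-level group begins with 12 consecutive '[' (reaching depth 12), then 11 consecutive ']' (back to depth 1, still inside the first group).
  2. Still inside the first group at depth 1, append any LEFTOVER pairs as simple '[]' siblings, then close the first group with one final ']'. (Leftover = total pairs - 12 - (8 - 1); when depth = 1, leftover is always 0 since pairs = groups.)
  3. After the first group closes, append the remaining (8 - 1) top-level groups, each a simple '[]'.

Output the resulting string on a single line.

Answer: [[[[[[[[[[[[]]]]]]]]]]]][][][][][][][]

Derivation:
Spec: pairs=19 depth=12 groups=8
Leftover pairs = 19 - 12 - (8-1) = 0
First group: deep chain of depth 12 + 0 sibling pairs
Remaining 7 groups: simple '[]' each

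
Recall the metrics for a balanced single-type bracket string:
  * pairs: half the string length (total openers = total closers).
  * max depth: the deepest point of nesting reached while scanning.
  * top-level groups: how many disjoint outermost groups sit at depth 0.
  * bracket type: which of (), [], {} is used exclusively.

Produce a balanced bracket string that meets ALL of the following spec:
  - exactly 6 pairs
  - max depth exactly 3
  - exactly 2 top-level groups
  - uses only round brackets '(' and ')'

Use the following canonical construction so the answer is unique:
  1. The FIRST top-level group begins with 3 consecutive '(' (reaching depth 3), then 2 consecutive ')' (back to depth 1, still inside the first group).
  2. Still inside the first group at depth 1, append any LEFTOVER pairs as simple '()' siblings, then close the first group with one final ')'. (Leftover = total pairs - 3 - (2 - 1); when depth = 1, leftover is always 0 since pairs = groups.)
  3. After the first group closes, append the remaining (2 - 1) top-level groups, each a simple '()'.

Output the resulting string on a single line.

Answer: ((())()())()

Derivation:
Spec: pairs=6 depth=3 groups=2
Leftover pairs = 6 - 3 - (2-1) = 2
First group: deep chain of depth 3 + 2 sibling pairs
Remaining 1 groups: simple '()' each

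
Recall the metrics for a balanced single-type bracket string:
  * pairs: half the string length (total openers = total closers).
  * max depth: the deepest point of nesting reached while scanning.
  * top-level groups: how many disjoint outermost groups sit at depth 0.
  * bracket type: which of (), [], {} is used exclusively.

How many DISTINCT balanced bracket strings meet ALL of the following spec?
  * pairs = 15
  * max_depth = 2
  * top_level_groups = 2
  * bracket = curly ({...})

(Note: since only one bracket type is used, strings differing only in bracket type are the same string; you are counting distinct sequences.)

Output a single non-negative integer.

Answer: 14

Derivation:
Spec: pairs=15 depth=2 groups=2
Count(depth <= 2) = 14
Count(depth <= 1) = 0
Count(depth == 2) = 14 - 0 = 14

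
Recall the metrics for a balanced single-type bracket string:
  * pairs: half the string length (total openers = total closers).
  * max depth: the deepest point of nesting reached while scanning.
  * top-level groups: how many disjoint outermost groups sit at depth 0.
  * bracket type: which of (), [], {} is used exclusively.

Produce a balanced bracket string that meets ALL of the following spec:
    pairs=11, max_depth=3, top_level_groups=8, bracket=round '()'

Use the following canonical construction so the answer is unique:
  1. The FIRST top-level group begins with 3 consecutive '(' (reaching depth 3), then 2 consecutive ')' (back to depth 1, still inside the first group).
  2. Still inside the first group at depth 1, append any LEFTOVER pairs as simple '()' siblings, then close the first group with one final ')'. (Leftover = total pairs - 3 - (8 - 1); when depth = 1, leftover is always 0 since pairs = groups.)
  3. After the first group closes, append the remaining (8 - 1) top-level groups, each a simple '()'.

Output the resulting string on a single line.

Answer: ((())())()()()()()()()

Derivation:
Spec: pairs=11 depth=3 groups=8
Leftover pairs = 11 - 3 - (8-1) = 1
First group: deep chain of depth 3 + 1 sibling pairs
Remaining 7 groups: simple '()' each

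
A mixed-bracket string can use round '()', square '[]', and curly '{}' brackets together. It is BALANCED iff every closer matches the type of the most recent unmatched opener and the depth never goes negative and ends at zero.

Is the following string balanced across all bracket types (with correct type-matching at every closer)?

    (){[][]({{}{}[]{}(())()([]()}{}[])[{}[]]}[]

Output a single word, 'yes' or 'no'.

Answer: no

Derivation:
pos 0: push '('; stack = (
pos 1: ')' matches '('; pop; stack = (empty)
pos 2: push '{'; stack = {
pos 3: push '['; stack = {[
pos 4: ']' matches '['; pop; stack = {
pos 5: push '['; stack = {[
pos 6: ']' matches '['; pop; stack = {
pos 7: push '('; stack = {(
pos 8: push '{'; stack = {({
pos 9: push '{'; stack = {({{
pos 10: '}' matches '{'; pop; stack = {({
pos 11: push '{'; stack = {({{
pos 12: '}' matches '{'; pop; stack = {({
pos 13: push '['; stack = {({[
pos 14: ']' matches '['; pop; stack = {({
pos 15: push '{'; stack = {({{
pos 16: '}' matches '{'; pop; stack = {({
pos 17: push '('; stack = {({(
pos 18: push '('; stack = {({((
pos 19: ')' matches '('; pop; stack = {({(
pos 20: ')' matches '('; pop; stack = {({
pos 21: push '('; stack = {({(
pos 22: ')' matches '('; pop; stack = {({
pos 23: push '('; stack = {({(
pos 24: push '['; stack = {({([
pos 25: ']' matches '['; pop; stack = {({(
pos 26: push '('; stack = {({((
pos 27: ')' matches '('; pop; stack = {({(
pos 28: saw closer '}' but top of stack is '(' (expected ')') → INVALID
Verdict: type mismatch at position 28: '}' closes '(' → no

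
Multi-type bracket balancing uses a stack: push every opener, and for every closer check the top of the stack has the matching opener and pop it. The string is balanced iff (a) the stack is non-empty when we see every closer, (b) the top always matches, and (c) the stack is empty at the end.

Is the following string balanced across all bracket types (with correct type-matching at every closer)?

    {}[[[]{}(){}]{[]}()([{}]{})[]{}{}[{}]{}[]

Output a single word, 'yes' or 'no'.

pos 0: push '{'; stack = {
pos 1: '}' matches '{'; pop; stack = (empty)
pos 2: push '['; stack = [
pos 3: push '['; stack = [[
pos 4: push '['; stack = [[[
pos 5: ']' matches '['; pop; stack = [[
pos 6: push '{'; stack = [[{
pos 7: '}' matches '{'; pop; stack = [[
pos 8: push '('; stack = [[(
pos 9: ')' matches '('; pop; stack = [[
pos 10: push '{'; stack = [[{
pos 11: '}' matches '{'; pop; stack = [[
pos 12: ']' matches '['; pop; stack = [
pos 13: push '{'; stack = [{
pos 14: push '['; stack = [{[
pos 15: ']' matches '['; pop; stack = [{
pos 16: '}' matches '{'; pop; stack = [
pos 17: push '('; stack = [(
pos 18: ')' matches '('; pop; stack = [
pos 19: push '('; stack = [(
pos 20: push '['; stack = [([
pos 21: push '{'; stack = [([{
pos 22: '}' matches '{'; pop; stack = [([
pos 23: ']' matches '['; pop; stack = [(
pos 24: push '{'; stack = [({
pos 25: '}' matches '{'; pop; stack = [(
pos 26: ')' matches '('; pop; stack = [
pos 27: push '['; stack = [[
pos 28: ']' matches '['; pop; stack = [
pos 29: push '{'; stack = [{
pos 30: '}' matches '{'; pop; stack = [
pos 31: push '{'; stack = [{
pos 32: '}' matches '{'; pop; stack = [
pos 33: push '['; stack = [[
pos 34: push '{'; stack = [[{
pos 35: '}' matches '{'; pop; stack = [[
pos 36: ']' matches '['; pop; stack = [
pos 37: push '{'; stack = [{
pos 38: '}' matches '{'; pop; stack = [
pos 39: push '['; stack = [[
pos 40: ']' matches '['; pop; stack = [
end: stack still non-empty ([) → INVALID
Verdict: unclosed openers at end: [ → no

Answer: no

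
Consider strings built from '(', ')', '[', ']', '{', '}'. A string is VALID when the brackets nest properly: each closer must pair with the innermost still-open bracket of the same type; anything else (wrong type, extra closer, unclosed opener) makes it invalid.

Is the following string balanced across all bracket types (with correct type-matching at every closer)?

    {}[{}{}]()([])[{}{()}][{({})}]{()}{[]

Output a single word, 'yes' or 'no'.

pos 0: push '{'; stack = {
pos 1: '}' matches '{'; pop; stack = (empty)
pos 2: push '['; stack = [
pos 3: push '{'; stack = [{
pos 4: '}' matches '{'; pop; stack = [
pos 5: push '{'; stack = [{
pos 6: '}' matches '{'; pop; stack = [
pos 7: ']' matches '['; pop; stack = (empty)
pos 8: push '('; stack = (
pos 9: ')' matches '('; pop; stack = (empty)
pos 10: push '('; stack = (
pos 11: push '['; stack = ([
pos 12: ']' matches '['; pop; stack = (
pos 13: ')' matches '('; pop; stack = (empty)
pos 14: push '['; stack = [
pos 15: push '{'; stack = [{
pos 16: '}' matches '{'; pop; stack = [
pos 17: push '{'; stack = [{
pos 18: push '('; stack = [{(
pos 19: ')' matches '('; pop; stack = [{
pos 20: '}' matches '{'; pop; stack = [
pos 21: ']' matches '['; pop; stack = (empty)
pos 22: push '['; stack = [
pos 23: push '{'; stack = [{
pos 24: push '('; stack = [{(
pos 25: push '{'; stack = [{({
pos 26: '}' matches '{'; pop; stack = [{(
pos 27: ')' matches '('; pop; stack = [{
pos 28: '}' matches '{'; pop; stack = [
pos 29: ']' matches '['; pop; stack = (empty)
pos 30: push '{'; stack = {
pos 31: push '('; stack = {(
pos 32: ')' matches '('; pop; stack = {
pos 33: '}' matches '{'; pop; stack = (empty)
pos 34: push '{'; stack = {
pos 35: push '['; stack = {[
pos 36: ']' matches '['; pop; stack = {
end: stack still non-empty ({) → INVALID
Verdict: unclosed openers at end: { → no

Answer: no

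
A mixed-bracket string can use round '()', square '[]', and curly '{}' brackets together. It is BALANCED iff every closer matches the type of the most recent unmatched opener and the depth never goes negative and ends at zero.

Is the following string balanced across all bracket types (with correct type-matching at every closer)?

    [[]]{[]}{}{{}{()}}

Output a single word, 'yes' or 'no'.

Answer: yes

Derivation:
pos 0: push '['; stack = [
pos 1: push '['; stack = [[
pos 2: ']' matches '['; pop; stack = [
pos 3: ']' matches '['; pop; stack = (empty)
pos 4: push '{'; stack = {
pos 5: push '['; stack = {[
pos 6: ']' matches '['; pop; stack = {
pos 7: '}' matches '{'; pop; stack = (empty)
pos 8: push '{'; stack = {
pos 9: '}' matches '{'; pop; stack = (empty)
pos 10: push '{'; stack = {
pos 11: push '{'; stack = {{
pos 12: '}' matches '{'; pop; stack = {
pos 13: push '{'; stack = {{
pos 14: push '('; stack = {{(
pos 15: ')' matches '('; pop; stack = {{
pos 16: '}' matches '{'; pop; stack = {
pos 17: '}' matches '{'; pop; stack = (empty)
end: stack empty → VALID
Verdict: properly nested → yes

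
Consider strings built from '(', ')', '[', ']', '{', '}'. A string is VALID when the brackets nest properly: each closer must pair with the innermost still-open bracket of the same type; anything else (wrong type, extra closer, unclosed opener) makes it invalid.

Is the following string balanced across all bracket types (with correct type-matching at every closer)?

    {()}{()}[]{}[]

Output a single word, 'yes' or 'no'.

Answer: yes

Derivation:
pos 0: push '{'; stack = {
pos 1: push '('; stack = {(
pos 2: ')' matches '('; pop; stack = {
pos 3: '}' matches '{'; pop; stack = (empty)
pos 4: push '{'; stack = {
pos 5: push '('; stack = {(
pos 6: ')' matches '('; pop; stack = {
pos 7: '}' matches '{'; pop; stack = (empty)
pos 8: push '['; stack = [
pos 9: ']' matches '['; pop; stack = (empty)
pos 10: push '{'; stack = {
pos 11: '}' matches '{'; pop; stack = (empty)
pos 12: push '['; stack = [
pos 13: ']' matches '['; pop; stack = (empty)
end: stack empty → VALID
Verdict: properly nested → yes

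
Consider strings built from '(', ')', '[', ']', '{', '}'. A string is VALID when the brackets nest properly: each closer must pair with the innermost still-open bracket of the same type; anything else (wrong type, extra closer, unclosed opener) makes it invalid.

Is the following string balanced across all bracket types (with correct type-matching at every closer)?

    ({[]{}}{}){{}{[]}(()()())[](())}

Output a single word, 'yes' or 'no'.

Answer: yes

Derivation:
pos 0: push '('; stack = (
pos 1: push '{'; stack = ({
pos 2: push '['; stack = ({[
pos 3: ']' matches '['; pop; stack = ({
pos 4: push '{'; stack = ({{
pos 5: '}' matches '{'; pop; stack = ({
pos 6: '}' matches '{'; pop; stack = (
pos 7: push '{'; stack = ({
pos 8: '}' matches '{'; pop; stack = (
pos 9: ')' matches '('; pop; stack = (empty)
pos 10: push '{'; stack = {
pos 11: push '{'; stack = {{
pos 12: '}' matches '{'; pop; stack = {
pos 13: push '{'; stack = {{
pos 14: push '['; stack = {{[
pos 15: ']' matches '['; pop; stack = {{
pos 16: '}' matches '{'; pop; stack = {
pos 17: push '('; stack = {(
pos 18: push '('; stack = {((
pos 19: ')' matches '('; pop; stack = {(
pos 20: push '('; stack = {((
pos 21: ')' matches '('; pop; stack = {(
pos 22: push '('; stack = {((
pos 23: ')' matches '('; pop; stack = {(
pos 24: ')' matches '('; pop; stack = {
pos 25: push '['; stack = {[
pos 26: ']' matches '['; pop; stack = {
pos 27: push '('; stack = {(
pos 28: push '('; stack = {((
pos 29: ')' matches '('; pop; stack = {(
pos 30: ')' matches '('; pop; stack = {
pos 31: '}' matches '{'; pop; stack = (empty)
end: stack empty → VALID
Verdict: properly nested → yes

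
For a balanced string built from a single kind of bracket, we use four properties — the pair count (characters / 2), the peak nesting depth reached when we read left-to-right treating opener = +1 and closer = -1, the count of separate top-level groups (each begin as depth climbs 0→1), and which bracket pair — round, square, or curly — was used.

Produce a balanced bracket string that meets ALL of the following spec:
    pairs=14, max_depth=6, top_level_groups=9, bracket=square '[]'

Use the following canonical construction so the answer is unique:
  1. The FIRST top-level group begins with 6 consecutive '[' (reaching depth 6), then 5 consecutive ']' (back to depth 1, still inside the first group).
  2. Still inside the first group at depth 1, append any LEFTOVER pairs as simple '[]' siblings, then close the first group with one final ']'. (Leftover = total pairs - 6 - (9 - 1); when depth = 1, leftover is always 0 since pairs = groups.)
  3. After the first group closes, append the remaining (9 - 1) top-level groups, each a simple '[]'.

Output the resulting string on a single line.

Spec: pairs=14 depth=6 groups=9
Leftover pairs = 14 - 6 - (9-1) = 0
First group: deep chain of depth 6 + 0 sibling pairs
Remaining 8 groups: simple '[]' each

Answer: [[[[[[]]]]]][][][][][][][][]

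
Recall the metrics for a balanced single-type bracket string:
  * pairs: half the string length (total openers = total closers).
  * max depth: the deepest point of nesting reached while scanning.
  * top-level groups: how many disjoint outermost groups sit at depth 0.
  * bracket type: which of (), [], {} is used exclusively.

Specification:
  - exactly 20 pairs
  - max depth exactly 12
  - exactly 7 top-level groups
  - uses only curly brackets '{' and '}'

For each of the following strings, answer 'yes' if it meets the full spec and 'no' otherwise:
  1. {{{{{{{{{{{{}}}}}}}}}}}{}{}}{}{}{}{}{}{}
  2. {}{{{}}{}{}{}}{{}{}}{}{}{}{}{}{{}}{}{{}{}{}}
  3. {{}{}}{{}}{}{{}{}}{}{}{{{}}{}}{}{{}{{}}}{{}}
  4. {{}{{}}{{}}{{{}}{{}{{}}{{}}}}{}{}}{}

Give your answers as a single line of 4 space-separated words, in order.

Answer: yes no no no

Derivation:
String 1 '{{{{{{{{{{{{}}}}}}}}}}}{}{}}{}{}{}{}{}{}': depth seq [1 2 3 4 5 6 7 8 9 10 11 12 11 10 9 8 7 6 5 4 3 2 1 2 1 2 1 0 1 0 1 0 1 0 1 0 1 0 1 0]
  -> pairs=20 depth=12 groups=7 -> yes
String 2 '{}{{{}}{}{}{}}{{}{}}{}{}{}{}{}{{}}{}{{}{}{}}': depth seq [1 0 1 2 3 2 1 2 1 2 1 2 1 0 1 2 1 2 1 0 1 0 1 0 1 0 1 0 1 0 1 2 1 0 1 0 1 2 1 2 1 2 1 0]
  -> pairs=22 depth=3 groups=11 -> no
String 3 '{{}{}}{{}}{}{{}{}}{}{}{{{}}{}}{}{{}{{}}}{{}}': depth seq [1 2 1 2 1 0 1 2 1 0 1 0 1 2 1 2 1 0 1 0 1 0 1 2 3 2 1 2 1 0 1 0 1 2 1 2 3 2 1 0 1 2 1 0]
  -> pairs=22 depth=3 groups=10 -> no
String 4 '{{}{{}}{{}}{{{}}{{}{{}}{{}}}}{}{}}{}': depth seq [1 2 1 2 3 2 1 2 3 2 1 2 3 4 3 2 3 4 3 4 5 4 3 4 5 4 3 2 1 2 1 2 1 0 1 0]
  -> pairs=18 depth=5 groups=2 -> no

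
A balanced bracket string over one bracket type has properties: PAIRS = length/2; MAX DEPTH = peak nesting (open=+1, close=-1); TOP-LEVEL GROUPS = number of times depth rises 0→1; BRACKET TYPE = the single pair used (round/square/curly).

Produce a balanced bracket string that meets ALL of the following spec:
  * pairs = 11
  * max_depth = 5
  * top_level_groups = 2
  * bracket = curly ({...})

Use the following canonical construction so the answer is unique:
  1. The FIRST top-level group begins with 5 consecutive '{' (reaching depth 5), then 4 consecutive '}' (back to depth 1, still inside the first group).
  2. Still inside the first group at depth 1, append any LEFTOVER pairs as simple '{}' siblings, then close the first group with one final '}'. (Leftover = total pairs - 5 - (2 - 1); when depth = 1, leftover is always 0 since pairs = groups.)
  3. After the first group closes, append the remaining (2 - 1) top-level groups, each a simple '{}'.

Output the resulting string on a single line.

Answer: {{{{{}}}}{}{}{}{}{}}{}

Derivation:
Spec: pairs=11 depth=5 groups=2
Leftover pairs = 11 - 5 - (2-1) = 5
First group: deep chain of depth 5 + 5 sibling pairs
Remaining 1 groups: simple '{}' each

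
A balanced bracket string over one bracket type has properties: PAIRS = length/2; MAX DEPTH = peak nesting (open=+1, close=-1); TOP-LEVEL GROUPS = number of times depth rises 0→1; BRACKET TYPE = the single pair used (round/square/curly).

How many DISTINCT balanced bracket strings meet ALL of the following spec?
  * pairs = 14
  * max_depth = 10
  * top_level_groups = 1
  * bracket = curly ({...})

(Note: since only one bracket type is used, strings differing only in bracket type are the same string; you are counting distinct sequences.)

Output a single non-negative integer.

Answer: 8099

Derivation:
Spec: pairs=14 depth=10 groups=1
Count(depth <= 10) = 740924
Count(depth <= 9) = 732825
Count(depth == 10) = 740924 - 732825 = 8099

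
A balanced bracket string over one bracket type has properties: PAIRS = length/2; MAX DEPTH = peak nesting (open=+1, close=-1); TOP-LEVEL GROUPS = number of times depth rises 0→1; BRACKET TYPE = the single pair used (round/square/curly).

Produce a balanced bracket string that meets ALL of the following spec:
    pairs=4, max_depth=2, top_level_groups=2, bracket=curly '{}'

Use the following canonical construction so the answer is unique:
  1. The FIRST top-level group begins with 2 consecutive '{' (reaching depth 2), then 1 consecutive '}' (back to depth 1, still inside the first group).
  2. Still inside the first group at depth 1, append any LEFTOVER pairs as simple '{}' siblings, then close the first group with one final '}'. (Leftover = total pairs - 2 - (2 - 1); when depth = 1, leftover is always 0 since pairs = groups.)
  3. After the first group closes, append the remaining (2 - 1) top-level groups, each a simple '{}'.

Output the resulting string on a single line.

Spec: pairs=4 depth=2 groups=2
Leftover pairs = 4 - 2 - (2-1) = 1
First group: deep chain of depth 2 + 1 sibling pairs
Remaining 1 groups: simple '{}' each

Answer: {{}{}}{}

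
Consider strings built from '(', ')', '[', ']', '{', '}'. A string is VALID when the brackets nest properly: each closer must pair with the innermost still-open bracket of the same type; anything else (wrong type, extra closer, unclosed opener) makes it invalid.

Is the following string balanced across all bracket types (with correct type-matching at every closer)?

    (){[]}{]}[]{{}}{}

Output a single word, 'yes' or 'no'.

pos 0: push '('; stack = (
pos 1: ')' matches '('; pop; stack = (empty)
pos 2: push '{'; stack = {
pos 3: push '['; stack = {[
pos 4: ']' matches '['; pop; stack = {
pos 5: '}' matches '{'; pop; stack = (empty)
pos 6: push '{'; stack = {
pos 7: saw closer ']' but top of stack is '{' (expected '}') → INVALID
Verdict: type mismatch at position 7: ']' closes '{' → no

Answer: no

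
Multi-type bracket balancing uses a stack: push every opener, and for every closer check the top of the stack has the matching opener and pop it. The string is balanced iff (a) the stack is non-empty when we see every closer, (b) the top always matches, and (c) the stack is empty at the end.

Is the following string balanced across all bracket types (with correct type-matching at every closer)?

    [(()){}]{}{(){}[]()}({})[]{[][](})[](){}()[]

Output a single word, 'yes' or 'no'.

pos 0: push '['; stack = [
pos 1: push '('; stack = [(
pos 2: push '('; stack = [((
pos 3: ')' matches '('; pop; stack = [(
pos 4: ')' matches '('; pop; stack = [
pos 5: push '{'; stack = [{
pos 6: '}' matches '{'; pop; stack = [
pos 7: ']' matches '['; pop; stack = (empty)
pos 8: push '{'; stack = {
pos 9: '}' matches '{'; pop; stack = (empty)
pos 10: push '{'; stack = {
pos 11: push '('; stack = {(
pos 12: ')' matches '('; pop; stack = {
pos 13: push '{'; stack = {{
pos 14: '}' matches '{'; pop; stack = {
pos 15: push '['; stack = {[
pos 16: ']' matches '['; pop; stack = {
pos 17: push '('; stack = {(
pos 18: ')' matches '('; pop; stack = {
pos 19: '}' matches '{'; pop; stack = (empty)
pos 20: push '('; stack = (
pos 21: push '{'; stack = ({
pos 22: '}' matches '{'; pop; stack = (
pos 23: ')' matches '('; pop; stack = (empty)
pos 24: push '['; stack = [
pos 25: ']' matches '['; pop; stack = (empty)
pos 26: push '{'; stack = {
pos 27: push '['; stack = {[
pos 28: ']' matches '['; pop; stack = {
pos 29: push '['; stack = {[
pos 30: ']' matches '['; pop; stack = {
pos 31: push '('; stack = {(
pos 32: saw closer '}' but top of stack is '(' (expected ')') → INVALID
Verdict: type mismatch at position 32: '}' closes '(' → no

Answer: no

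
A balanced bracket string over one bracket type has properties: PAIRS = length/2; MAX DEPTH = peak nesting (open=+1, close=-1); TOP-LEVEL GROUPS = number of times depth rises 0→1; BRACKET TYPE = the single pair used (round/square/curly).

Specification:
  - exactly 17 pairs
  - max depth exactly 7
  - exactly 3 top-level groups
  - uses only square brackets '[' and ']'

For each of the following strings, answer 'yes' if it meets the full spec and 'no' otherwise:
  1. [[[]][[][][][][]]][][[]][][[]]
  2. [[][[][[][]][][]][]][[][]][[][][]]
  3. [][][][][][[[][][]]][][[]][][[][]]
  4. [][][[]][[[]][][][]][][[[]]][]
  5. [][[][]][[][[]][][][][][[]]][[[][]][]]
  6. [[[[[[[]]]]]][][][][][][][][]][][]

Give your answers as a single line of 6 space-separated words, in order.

Answer: no no no no no yes

Derivation:
String 1 '[[[]][[][][][][]]][][[]][][[]]': depth seq [1 2 3 2 1 2 3 2 3 2 3 2 3 2 3 2 1 0 1 0 1 2 1 0 1 0 1 2 1 0]
  -> pairs=15 depth=3 groups=5 -> no
String 2 '[[][[][[][]][][]][]][[][]][[][][]]': depth seq [1 2 1 2 3 2 3 4 3 4 3 2 3 2 3 2 1 2 1 0 1 2 1 2 1 0 1 2 1 2 1 2 1 0]
  -> pairs=17 depth=4 groups=3 -> no
String 3 '[][][][][][[[][][]]][][[]][][[][]]': depth seq [1 0 1 0 1 0 1 0 1 0 1 2 3 2 3 2 3 2 1 0 1 0 1 2 1 0 1 0 1 2 1 2 1 0]
  -> pairs=17 depth=3 groups=10 -> no
String 4 '[][][[]][[[]][][][]][][[[]]][]': depth seq [1 0 1 0 1 2 1 0 1 2 3 2 1 2 1 2 1 2 1 0 1 0 1 2 3 2 1 0 1 0]
  -> pairs=15 depth=3 groups=7 -> no
String 5 '[][[][]][[][[]][][][][][[]]][[[][]][]]': depth seq [1 0 1 2 1 2 1 0 1 2 1 2 3 2 1 2 1 2 1 2 1 2 1 2 3 2 1 0 1 2 3 2 3 2 1 2 1 0]
  -> pairs=19 depth=3 groups=4 -> no
String 6 '[[[[[[[]]]]]][][][][][][][][]][][]': depth seq [1 2 3 4 5 6 7 6 5 4 3 2 1 2 1 2 1 2 1 2 1 2 1 2 1 2 1 2 1 0 1 0 1 0]
  -> pairs=17 depth=7 groups=3 -> yes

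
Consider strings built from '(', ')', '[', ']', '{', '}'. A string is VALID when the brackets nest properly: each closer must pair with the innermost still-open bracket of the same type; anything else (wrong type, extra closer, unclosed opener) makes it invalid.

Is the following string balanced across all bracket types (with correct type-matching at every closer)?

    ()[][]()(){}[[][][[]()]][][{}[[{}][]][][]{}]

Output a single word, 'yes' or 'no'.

pos 0: push '('; stack = (
pos 1: ')' matches '('; pop; stack = (empty)
pos 2: push '['; stack = [
pos 3: ']' matches '['; pop; stack = (empty)
pos 4: push '['; stack = [
pos 5: ']' matches '['; pop; stack = (empty)
pos 6: push '('; stack = (
pos 7: ')' matches '('; pop; stack = (empty)
pos 8: push '('; stack = (
pos 9: ')' matches '('; pop; stack = (empty)
pos 10: push '{'; stack = {
pos 11: '}' matches '{'; pop; stack = (empty)
pos 12: push '['; stack = [
pos 13: push '['; stack = [[
pos 14: ']' matches '['; pop; stack = [
pos 15: push '['; stack = [[
pos 16: ']' matches '['; pop; stack = [
pos 17: push '['; stack = [[
pos 18: push '['; stack = [[[
pos 19: ']' matches '['; pop; stack = [[
pos 20: push '('; stack = [[(
pos 21: ')' matches '('; pop; stack = [[
pos 22: ']' matches '['; pop; stack = [
pos 23: ']' matches '['; pop; stack = (empty)
pos 24: push '['; stack = [
pos 25: ']' matches '['; pop; stack = (empty)
pos 26: push '['; stack = [
pos 27: push '{'; stack = [{
pos 28: '}' matches '{'; pop; stack = [
pos 29: push '['; stack = [[
pos 30: push '['; stack = [[[
pos 31: push '{'; stack = [[[{
pos 32: '}' matches '{'; pop; stack = [[[
pos 33: ']' matches '['; pop; stack = [[
pos 34: push '['; stack = [[[
pos 35: ']' matches '['; pop; stack = [[
pos 36: ']' matches '['; pop; stack = [
pos 37: push '['; stack = [[
pos 38: ']' matches '['; pop; stack = [
pos 39: push '['; stack = [[
pos 40: ']' matches '['; pop; stack = [
pos 41: push '{'; stack = [{
pos 42: '}' matches '{'; pop; stack = [
pos 43: ']' matches '['; pop; stack = (empty)
end: stack empty → VALID
Verdict: properly nested → yes

Answer: yes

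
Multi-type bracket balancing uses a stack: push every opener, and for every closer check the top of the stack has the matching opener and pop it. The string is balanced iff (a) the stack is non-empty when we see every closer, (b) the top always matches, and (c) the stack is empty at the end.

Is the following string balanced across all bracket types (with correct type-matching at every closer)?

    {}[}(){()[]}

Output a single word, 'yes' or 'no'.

Answer: no

Derivation:
pos 0: push '{'; stack = {
pos 1: '}' matches '{'; pop; stack = (empty)
pos 2: push '['; stack = [
pos 3: saw closer '}' but top of stack is '[' (expected ']') → INVALID
Verdict: type mismatch at position 3: '}' closes '[' → no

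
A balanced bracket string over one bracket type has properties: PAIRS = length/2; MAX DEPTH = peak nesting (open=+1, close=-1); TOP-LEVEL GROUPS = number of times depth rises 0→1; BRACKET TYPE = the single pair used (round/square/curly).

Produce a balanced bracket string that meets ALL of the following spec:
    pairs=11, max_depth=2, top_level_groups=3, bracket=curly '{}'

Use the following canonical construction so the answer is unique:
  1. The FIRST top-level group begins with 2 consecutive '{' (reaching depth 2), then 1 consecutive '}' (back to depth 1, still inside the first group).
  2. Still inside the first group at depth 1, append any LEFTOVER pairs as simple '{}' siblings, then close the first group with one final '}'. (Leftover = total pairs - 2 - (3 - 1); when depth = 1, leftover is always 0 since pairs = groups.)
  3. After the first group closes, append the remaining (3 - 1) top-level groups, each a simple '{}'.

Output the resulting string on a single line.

Answer: {{}{}{}{}{}{}{}{}}{}{}

Derivation:
Spec: pairs=11 depth=2 groups=3
Leftover pairs = 11 - 2 - (3-1) = 7
First group: deep chain of depth 2 + 7 sibling pairs
Remaining 2 groups: simple '{}' each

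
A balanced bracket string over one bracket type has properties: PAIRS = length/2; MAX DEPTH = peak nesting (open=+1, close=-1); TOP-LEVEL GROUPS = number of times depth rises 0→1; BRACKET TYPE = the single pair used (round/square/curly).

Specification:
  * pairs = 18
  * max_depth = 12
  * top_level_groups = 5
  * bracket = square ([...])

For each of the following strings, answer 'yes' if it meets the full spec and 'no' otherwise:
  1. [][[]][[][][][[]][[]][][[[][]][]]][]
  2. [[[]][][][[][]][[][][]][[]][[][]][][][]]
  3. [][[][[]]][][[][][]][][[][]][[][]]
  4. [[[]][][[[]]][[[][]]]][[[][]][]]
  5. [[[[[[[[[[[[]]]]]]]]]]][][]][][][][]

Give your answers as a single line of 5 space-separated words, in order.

Answer: no no no no yes

Derivation:
String 1 '[][[]][[][][][[]][[]][][[[][]][]]][]': depth seq [1 0 1 2 1 0 1 2 1 2 1 2 1 2 3 2 1 2 3 2 1 2 1 2 3 4 3 4 3 2 3 2 1 0 1 0]
  -> pairs=18 depth=4 groups=4 -> no
String 2 '[[[]][][][[][]][[][][]][[]][[][]][][][]]': depth seq [1 2 3 2 1 2 1 2 1 2 3 2 3 2 1 2 3 2 3 2 3 2 1 2 3 2 1 2 3 2 3 2 1 2 1 2 1 2 1 0]
  -> pairs=20 depth=3 groups=1 -> no
String 3 '[][[][[]]][][[][][]][][[][]][[][]]': depth seq [1 0 1 2 1 2 3 2 1 0 1 0 1 2 1 2 1 2 1 0 1 0 1 2 1 2 1 0 1 2 1 2 1 0]
  -> pairs=17 depth=3 groups=7 -> no
String 4 '[[[]][][[[]]][[[][]]]][[[][]][]]': depth seq [1 2 3 2 1 2 1 2 3 4 3 2 1 2 3 4 3 4 3 2 1 0 1 2 3 2 3 2 1 2 1 0]
  -> pairs=16 depth=4 groups=2 -> no
String 5 '[[[[[[[[[[[[]]]]]]]]]]][][]][][][][]': depth seq [1 2 3 4 5 6 7 8 9 10 11 12 11 10 9 8 7 6 5 4 3 2 1 2 1 2 1 0 1 0 1 0 1 0 1 0]
  -> pairs=18 depth=12 groups=5 -> yes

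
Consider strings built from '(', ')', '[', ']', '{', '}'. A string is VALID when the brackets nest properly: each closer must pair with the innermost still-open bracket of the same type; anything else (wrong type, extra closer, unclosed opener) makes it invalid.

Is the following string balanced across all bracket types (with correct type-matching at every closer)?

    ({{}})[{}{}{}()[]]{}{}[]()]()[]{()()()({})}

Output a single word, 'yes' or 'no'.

Answer: no

Derivation:
pos 0: push '('; stack = (
pos 1: push '{'; stack = ({
pos 2: push '{'; stack = ({{
pos 3: '}' matches '{'; pop; stack = ({
pos 4: '}' matches '{'; pop; stack = (
pos 5: ')' matches '('; pop; stack = (empty)
pos 6: push '['; stack = [
pos 7: push '{'; stack = [{
pos 8: '}' matches '{'; pop; stack = [
pos 9: push '{'; stack = [{
pos 10: '}' matches '{'; pop; stack = [
pos 11: push '{'; stack = [{
pos 12: '}' matches '{'; pop; stack = [
pos 13: push '('; stack = [(
pos 14: ')' matches '('; pop; stack = [
pos 15: push '['; stack = [[
pos 16: ']' matches '['; pop; stack = [
pos 17: ']' matches '['; pop; stack = (empty)
pos 18: push '{'; stack = {
pos 19: '}' matches '{'; pop; stack = (empty)
pos 20: push '{'; stack = {
pos 21: '}' matches '{'; pop; stack = (empty)
pos 22: push '['; stack = [
pos 23: ']' matches '['; pop; stack = (empty)
pos 24: push '('; stack = (
pos 25: ')' matches '('; pop; stack = (empty)
pos 26: saw closer ']' but stack is empty → INVALID
Verdict: unmatched closer ']' at position 26 → no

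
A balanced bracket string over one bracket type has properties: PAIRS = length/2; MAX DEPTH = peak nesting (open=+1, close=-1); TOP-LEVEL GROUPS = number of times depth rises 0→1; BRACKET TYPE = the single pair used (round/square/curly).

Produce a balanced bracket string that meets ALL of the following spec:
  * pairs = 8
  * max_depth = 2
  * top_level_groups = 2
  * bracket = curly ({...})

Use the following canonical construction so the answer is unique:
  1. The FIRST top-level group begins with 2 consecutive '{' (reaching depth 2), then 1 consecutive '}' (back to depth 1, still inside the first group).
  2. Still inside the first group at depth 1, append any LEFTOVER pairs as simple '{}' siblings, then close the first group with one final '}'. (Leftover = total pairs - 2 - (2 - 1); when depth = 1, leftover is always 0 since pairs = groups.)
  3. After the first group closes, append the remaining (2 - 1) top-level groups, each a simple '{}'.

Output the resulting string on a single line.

Spec: pairs=8 depth=2 groups=2
Leftover pairs = 8 - 2 - (2-1) = 5
First group: deep chain of depth 2 + 5 sibling pairs
Remaining 1 groups: simple '{}' each

Answer: {{}{}{}{}{}{}}{}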